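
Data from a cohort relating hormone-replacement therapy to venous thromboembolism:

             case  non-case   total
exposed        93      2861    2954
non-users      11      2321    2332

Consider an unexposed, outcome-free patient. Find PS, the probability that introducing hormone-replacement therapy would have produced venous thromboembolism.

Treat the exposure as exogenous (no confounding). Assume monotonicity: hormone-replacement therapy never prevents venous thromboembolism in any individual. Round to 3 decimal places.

PS ≈ 0.027

p₁ = P(outcome | exposed) = 93/2954 = 0.031483
p₀ = P(outcome | unexposed) = 11/2332 = 0.004717
Under exogeneity and monotonicity, PS = (p₁ − p₀) / (1 − p₀).
PS = (0.031483 − 0.004717) / (1 − 0.004717) = 0.026766 / 0.99528 ≈ 0.0269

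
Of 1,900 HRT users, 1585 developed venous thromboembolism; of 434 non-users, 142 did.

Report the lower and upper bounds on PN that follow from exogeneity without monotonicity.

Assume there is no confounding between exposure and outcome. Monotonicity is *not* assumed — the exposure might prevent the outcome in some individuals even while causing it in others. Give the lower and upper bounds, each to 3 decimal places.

p₁ = P(outcome | exposed) = 1585/1900 = 0.83421
p₀ = P(outcome | unexposed) = 142/434 = 0.32719
Under exogeneity alone the bounds on PN are max{0,(p₁−p₀)/p₁} ≤ PN ≤ min{1,(1−p₀)/p₁}.
  lower = (p₁ − p₀)/p₁ = 0.50702 / 0.83421 ≈ 0.6078
  upper = min{1, (1 − p₀)/p₁} = 0.67281 / 0.83421 ≈ 0.8065

0.608 ≤ PN ≤ 0.807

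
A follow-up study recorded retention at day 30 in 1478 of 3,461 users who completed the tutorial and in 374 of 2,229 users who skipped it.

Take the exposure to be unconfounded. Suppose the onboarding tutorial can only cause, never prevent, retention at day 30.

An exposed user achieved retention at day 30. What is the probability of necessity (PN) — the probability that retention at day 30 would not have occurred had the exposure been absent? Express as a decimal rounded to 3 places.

PN ≈ 0.607

p₁ = P(outcome | exposed) = 1478/3461 = 0.42704
p₀ = P(outcome | unexposed) = 374/2229 = 0.16779
Under exogeneity and monotonicity, PN = (p₁ − p₀) / p₁.
PN = (0.42704 − 0.16779) / 0.42704 = 0.25926 / 0.42704 ≈ 0.6071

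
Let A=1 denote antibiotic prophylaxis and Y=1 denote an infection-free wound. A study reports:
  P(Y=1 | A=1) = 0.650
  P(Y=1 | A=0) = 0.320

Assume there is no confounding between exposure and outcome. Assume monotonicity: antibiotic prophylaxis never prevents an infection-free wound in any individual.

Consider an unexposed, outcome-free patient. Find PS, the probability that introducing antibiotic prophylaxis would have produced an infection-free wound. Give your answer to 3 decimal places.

PS ≈ 0.485

Let p₁ = 0.65, p₀ = 0.32.
Under exogeneity and monotonicity, PS = (p₁ − p₀) / (1 − p₀).
PS = (0.65 − 0.32) / (1 − 0.32) = 0.33 / 0.68 ≈ 0.4853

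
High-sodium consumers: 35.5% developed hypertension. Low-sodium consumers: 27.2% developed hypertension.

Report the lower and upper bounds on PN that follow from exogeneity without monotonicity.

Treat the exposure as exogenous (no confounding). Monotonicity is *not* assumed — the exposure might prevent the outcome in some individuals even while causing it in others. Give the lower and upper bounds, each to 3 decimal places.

p₁ = 0.355, p₀ = 0.272.
Under exogeneity alone the bounds on PN are max{0,(p₁−p₀)/p₁} ≤ PN ≤ min{1,(1−p₀)/p₁}.
  lower = (p₁ − p₀)/p₁ = 0.083 / 0.355 ≈ 0.2338
  upper = min{1, (1 − p₀)/p₁} = 0.728 / 0.355 ≈ 2.0507 → capped at 1

0.234 ≤ PN ≤ 1.000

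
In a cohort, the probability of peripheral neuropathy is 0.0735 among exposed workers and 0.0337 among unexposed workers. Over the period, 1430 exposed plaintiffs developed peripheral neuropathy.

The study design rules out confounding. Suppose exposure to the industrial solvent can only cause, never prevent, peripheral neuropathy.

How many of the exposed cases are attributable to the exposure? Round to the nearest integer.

Let p₁ = 0.0735, p₀ = 0.0337.
PN = (p₁ − p₀)/p₁ = (0.0735 − 0.0337) / 0.0735 ≈ 0.54150.
Attributable cases ≈ PN × (exposed cases) = 0.54150 × 1430 ≈ 774.34.

about 774 cases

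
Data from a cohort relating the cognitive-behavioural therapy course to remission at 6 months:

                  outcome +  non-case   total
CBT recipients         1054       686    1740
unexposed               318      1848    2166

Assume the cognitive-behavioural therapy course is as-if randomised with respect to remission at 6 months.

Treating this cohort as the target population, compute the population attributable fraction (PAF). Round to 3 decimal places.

p₁ = P(outcome | exposed) = 1054/1740 = 0.60575
p₀ = P(outcome | unexposed) = 318/2166 = 0.14681
Exposure prevalence π = 1740/3906 = 0.44547; overall risk P(Y=1) = 0.35125.
Under exogeneity, PAF = [P(Y=1) − p₀]/P(Y=1).
PAF = (0.35125 − 0.14681) / 0.35125 ≈ 0.5820

PAF ≈ 0.582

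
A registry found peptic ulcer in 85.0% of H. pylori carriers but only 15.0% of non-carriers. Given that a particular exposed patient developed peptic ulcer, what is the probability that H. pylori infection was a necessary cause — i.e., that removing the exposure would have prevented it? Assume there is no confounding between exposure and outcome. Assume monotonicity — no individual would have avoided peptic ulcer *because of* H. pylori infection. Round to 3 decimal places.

p₁ = 0.85, p₀ = 0.15.
Under exogeneity and monotonicity, PN = (p₁ − p₀) / p₁.
PN = (0.85 − 0.15) / 0.85 = 0.7 / 0.85 ≈ 0.8235

PN ≈ 0.824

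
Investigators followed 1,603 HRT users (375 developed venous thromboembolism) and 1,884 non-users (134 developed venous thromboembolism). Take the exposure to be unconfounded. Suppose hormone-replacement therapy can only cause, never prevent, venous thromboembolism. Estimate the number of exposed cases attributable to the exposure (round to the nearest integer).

about 261 cases

p₁ = P(outcome | exposed) = 375/1603 = 0.23394
p₀ = P(outcome | unexposed) = 134/1884 = 0.071125
PN = (p₁ − p₀)/p₁ = (0.23394 − 0.071125) / 0.23394 ≈ 0.69596.
Attributable cases ≈ PN × (exposed cases) = 0.69596 × 375 ≈ 260.99.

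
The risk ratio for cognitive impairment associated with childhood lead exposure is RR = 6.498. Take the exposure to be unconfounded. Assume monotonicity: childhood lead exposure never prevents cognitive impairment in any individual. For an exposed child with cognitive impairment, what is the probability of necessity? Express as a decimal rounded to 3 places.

PN ≈ 0.846

Under exogeneity and monotonicity, PN = (RR − 1) / RR = 1 − 1/RR.
PN = (6.498 − 1) / 6.498 = 5.498 / 6.498 ≈ 0.8461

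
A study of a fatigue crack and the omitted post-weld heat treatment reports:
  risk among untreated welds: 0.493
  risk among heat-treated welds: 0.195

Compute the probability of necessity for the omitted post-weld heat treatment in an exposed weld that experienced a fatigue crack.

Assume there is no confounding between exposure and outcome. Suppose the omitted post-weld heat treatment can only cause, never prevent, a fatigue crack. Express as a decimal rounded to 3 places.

PN ≈ 0.604

Let p₁ = 0.493, p₀ = 0.195.
Under exogeneity and monotonicity, PN = (p₁ − p₀) / p₁.
PN = (0.493 − 0.195) / 0.493 = 0.298 / 0.493 ≈ 0.6045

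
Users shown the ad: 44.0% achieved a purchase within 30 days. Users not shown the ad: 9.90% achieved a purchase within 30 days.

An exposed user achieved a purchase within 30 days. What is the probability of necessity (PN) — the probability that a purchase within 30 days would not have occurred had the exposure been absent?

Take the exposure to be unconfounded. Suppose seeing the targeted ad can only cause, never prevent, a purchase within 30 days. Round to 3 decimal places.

p₁ = 0.44, p₀ = 0.099.
Under exogeneity and monotonicity, PN = (p₁ − p₀) / p₁.
PN = (0.44 − 0.099) / 0.44 = 0.341 / 0.44 ≈ 0.7750

PN ≈ 0.775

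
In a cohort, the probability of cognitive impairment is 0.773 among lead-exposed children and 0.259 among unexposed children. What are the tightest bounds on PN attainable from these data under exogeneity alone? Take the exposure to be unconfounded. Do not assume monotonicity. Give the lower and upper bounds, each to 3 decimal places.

Let p₁ = 0.773, p₀ = 0.259.
Under exogeneity alone the bounds on PN are max{0,(p₁−p₀)/p₁} ≤ PN ≤ min{1,(1−p₀)/p₁}.
  lower = (p₁ − p₀)/p₁ = 0.514 / 0.773 ≈ 0.6649
  upper = min{1, (1 − p₀)/p₁} = 0.741 / 0.773 ≈ 0.9586

0.665 ≤ PN ≤ 0.959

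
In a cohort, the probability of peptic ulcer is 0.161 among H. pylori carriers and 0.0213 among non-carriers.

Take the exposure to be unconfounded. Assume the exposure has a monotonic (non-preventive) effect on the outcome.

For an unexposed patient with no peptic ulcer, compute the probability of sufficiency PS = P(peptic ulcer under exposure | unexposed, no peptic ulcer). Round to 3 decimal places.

PS ≈ 0.143

Let p₁ = 0.161, p₀ = 0.0213.
Under exogeneity and monotonicity, PS = (p₁ − p₀) / (1 − p₀).
PS = (0.161 − 0.0213) / (1 − 0.0213) = 0.1397 / 0.9787 ≈ 0.1427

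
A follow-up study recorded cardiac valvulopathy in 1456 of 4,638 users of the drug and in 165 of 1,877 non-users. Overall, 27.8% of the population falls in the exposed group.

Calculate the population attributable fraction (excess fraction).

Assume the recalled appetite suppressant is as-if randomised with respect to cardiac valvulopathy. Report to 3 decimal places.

p₁ = P(outcome | exposed) = 1456/4638 = 0.31393
p₀ = P(outcome | unexposed) = 165/1877 = 0.087906
Overall risk P(Y=1) = π·p₁ + (1−π)·p₀ = 0.278×0.31393 + 0.722×0.087906 = 0.15074.
Under exogeneity, PAF = [P(Y=1) − p₀] / P(Y=1).
PAF = (0.15074 − 0.087906) / 0.15074 ≈ 0.4168

PAF ≈ 0.417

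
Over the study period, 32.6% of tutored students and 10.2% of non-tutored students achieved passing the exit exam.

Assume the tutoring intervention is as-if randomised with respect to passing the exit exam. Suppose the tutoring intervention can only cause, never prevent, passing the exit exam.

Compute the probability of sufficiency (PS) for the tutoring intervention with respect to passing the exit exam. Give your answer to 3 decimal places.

PS ≈ 0.249

p₁ = 0.326, p₀ = 0.102.
Under exogeneity and monotonicity, PS = (p₁ − p₀) / (1 − p₀).
PS = (0.326 − 0.102) / (1 − 0.102) = 0.224 / 0.898 ≈ 0.2494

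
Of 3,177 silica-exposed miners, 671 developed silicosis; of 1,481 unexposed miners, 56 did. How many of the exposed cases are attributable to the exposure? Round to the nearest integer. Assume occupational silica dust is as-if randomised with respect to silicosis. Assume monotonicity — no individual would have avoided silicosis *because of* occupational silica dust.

p₁ = P(outcome | exposed) = 671/3177 = 0.21121
p₀ = P(outcome | unexposed) = 56/1481 = 0.037812
PN = (p₁ − p₀)/p₁ = (0.21121 − 0.037812) / 0.21121 ≈ 0.82097.
Attributable cases ≈ PN × (exposed cases) = 0.82097 × 671 ≈ 550.87.

about 551 cases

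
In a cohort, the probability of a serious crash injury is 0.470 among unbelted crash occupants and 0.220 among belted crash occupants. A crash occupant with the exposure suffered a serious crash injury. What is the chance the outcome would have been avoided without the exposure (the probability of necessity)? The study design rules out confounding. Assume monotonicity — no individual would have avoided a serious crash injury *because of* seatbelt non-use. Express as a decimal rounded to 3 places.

PN ≈ 0.532

Let p₁ = 0.47, p₀ = 0.22.
Under exogeneity and monotonicity, PN = (p₁ − p₀) / p₁.
PN = (0.47 − 0.22) / 0.47 = 0.25 / 0.47 ≈ 0.5319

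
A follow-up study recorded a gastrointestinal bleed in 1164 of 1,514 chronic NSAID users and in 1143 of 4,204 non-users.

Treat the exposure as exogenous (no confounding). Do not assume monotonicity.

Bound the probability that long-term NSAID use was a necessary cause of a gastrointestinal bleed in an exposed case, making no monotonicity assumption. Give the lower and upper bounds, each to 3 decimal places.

0.646 ≤ PN ≤ 0.947

p₁ = P(outcome | exposed) = 1164/1514 = 0.76882
p₀ = P(outcome | unexposed) = 1143/4204 = 0.27188
Under exogeneity alone the bounds on PN are max{0,(p₁−p₀)/p₁} ≤ PN ≤ min{1,(1−p₀)/p₁}.
  lower = (p₁ − p₀)/p₁ = 0.49694 / 0.76882 ≈ 0.6464
  upper = min{1, (1 − p₀)/p₁} = 0.72812 / 0.76882 ≈ 0.9471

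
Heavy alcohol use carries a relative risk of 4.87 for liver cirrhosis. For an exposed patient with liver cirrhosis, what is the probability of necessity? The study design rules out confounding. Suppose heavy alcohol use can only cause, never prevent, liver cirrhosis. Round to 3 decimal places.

PN ≈ 0.795

Under exogeneity and monotonicity, PN = (RR − 1) / RR = 1 − 1/RR.
PN = (4.87 − 1) / 4.87 = 3.87 / 4.87 ≈ 0.7947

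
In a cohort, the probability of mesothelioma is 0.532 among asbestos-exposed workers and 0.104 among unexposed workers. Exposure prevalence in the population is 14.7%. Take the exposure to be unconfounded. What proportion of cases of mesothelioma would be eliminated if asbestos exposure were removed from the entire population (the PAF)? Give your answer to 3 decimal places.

Let p₁ = 0.532, p₀ = 0.104.
Overall risk P(Y=1) = π·p₁ + (1−π)·p₀ = 0.147×0.532 + 0.853×0.104 = 0.16692.
Under exogeneity, PAF = [P(Y=1) − p₀] / P(Y=1).
PAF = (0.16692 − 0.104) / 0.16692 ≈ 0.3769

PAF ≈ 0.377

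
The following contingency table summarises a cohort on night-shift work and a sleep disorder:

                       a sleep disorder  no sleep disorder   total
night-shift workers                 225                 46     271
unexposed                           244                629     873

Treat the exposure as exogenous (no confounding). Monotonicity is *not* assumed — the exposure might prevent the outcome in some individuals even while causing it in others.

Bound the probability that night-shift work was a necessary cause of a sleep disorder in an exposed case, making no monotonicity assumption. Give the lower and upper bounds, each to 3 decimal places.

p₁ = P(outcome | exposed) = 225/271 = 0.83026
p₀ = P(outcome | unexposed) = 244/873 = 0.2795
Under exogeneity alone the bounds on PN are max{0,(p₁−p₀)/p₁} ≤ PN ≤ min{1,(1−p₀)/p₁}.
  lower = (p₁ − p₀)/p₁ = 0.55076 / 0.83026 ≈ 0.6634
  upper = min{1, (1 − p₀)/p₁} = 0.7205 / 0.83026 ≈ 0.8678

0.663 ≤ PN ≤ 0.868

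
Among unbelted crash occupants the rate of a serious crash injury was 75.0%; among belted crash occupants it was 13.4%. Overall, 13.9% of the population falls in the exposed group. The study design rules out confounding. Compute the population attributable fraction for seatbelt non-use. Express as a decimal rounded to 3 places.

p₁ = 0.75, p₀ = 0.134.
Overall risk P(Y=1) = π·p₁ + (1−π)·p₀ = 0.139×0.75 + 0.861×0.134 = 0.21962.
Under exogeneity, PAF = [P(Y=1) − p₀] / P(Y=1).
PAF = (0.21962 − 0.134) / 0.21962 ≈ 0.3899

PAF ≈ 0.390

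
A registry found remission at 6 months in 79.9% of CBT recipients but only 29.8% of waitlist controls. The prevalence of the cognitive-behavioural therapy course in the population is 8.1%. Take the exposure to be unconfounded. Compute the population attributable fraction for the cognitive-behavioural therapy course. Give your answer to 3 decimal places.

PAF ≈ 0.120

p₁ = 0.799, p₀ = 0.298.
Overall risk P(Y=1) = π·p₁ + (1−π)·p₀ = 0.081×0.799 + 0.919×0.298 = 0.33858.
Under exogeneity, PAF = [P(Y=1) − p₀] / P(Y=1).
PAF = (0.33858 − 0.298) / 0.33858 ≈ 0.1199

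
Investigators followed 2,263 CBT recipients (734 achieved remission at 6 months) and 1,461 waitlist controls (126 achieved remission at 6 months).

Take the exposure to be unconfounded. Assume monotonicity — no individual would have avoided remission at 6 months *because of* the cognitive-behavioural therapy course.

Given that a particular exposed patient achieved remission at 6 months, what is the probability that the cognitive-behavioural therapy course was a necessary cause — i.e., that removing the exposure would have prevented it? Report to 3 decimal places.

PN ≈ 0.734

p₁ = P(outcome | exposed) = 734/2263 = 0.32435
p₀ = P(outcome | unexposed) = 126/1461 = 0.086242
Under exogeneity and monotonicity, PN = (p₁ − p₀) / p₁.
PN = (0.32435 − 0.086242) / 0.32435 = 0.23811 / 0.32435 ≈ 0.7341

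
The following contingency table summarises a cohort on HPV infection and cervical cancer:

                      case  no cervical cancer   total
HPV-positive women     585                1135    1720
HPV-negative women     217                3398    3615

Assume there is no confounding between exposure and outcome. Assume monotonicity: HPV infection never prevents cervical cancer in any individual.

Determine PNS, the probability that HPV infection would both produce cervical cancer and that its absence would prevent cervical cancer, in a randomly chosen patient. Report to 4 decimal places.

p₁ = P(outcome | exposed) = 585/1720 = 0.34012
p₀ = P(outcome | unexposed) = 217/3615 = 0.060028
Under exogeneity and monotonicity, PNS = p₁ − p₀.
PNS = 0.34012 − 0.060028 = 0.28009

PNS ≈ 0.2801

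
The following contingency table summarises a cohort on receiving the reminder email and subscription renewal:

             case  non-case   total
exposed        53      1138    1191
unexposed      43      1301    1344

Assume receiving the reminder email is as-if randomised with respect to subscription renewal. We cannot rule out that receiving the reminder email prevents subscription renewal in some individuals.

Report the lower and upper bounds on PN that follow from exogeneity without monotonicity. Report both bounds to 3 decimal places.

p₁ = P(outcome | exposed) = 53/1191 = 0.0445
p₀ = P(outcome | unexposed) = 43/1344 = 0.031994
Under exogeneity alone the bounds on PN are max{0,(p₁−p₀)/p₁} ≤ PN ≤ min{1,(1−p₀)/p₁}.
  lower = (p₁ − p₀)/p₁ = 0.012506 / 0.0445 ≈ 0.2810
  upper = min{1, (1 − p₀)/p₁} = 0.96801 / 0.0445 ≈ 21.7527 → capped at 1

0.281 ≤ PN ≤ 1.000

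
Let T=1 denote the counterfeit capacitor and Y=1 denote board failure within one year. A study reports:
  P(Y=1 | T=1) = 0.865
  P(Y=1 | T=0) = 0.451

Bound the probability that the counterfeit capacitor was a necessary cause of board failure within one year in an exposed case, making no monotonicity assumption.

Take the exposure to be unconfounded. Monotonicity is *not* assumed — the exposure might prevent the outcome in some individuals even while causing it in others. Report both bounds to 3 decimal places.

0.479 ≤ PN ≤ 0.635

Let p₁ = 0.865, p₀ = 0.451.
Under exogeneity alone the bounds on PN are max{0,(p₁−p₀)/p₁} ≤ PN ≤ min{1,(1−p₀)/p₁}.
  lower = (p₁ − p₀)/p₁ = 0.414 / 0.865 ≈ 0.4786
  upper = min{1, (1 − p₀)/p₁} = 0.549 / 0.865 ≈ 0.6347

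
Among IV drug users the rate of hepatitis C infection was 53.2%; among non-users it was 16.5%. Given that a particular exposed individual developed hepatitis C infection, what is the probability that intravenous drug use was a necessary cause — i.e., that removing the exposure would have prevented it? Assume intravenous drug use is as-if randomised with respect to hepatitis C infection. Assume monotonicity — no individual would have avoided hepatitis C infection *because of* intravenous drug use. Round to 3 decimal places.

PN ≈ 0.690

p₁ = 0.532, p₀ = 0.165.
Under exogeneity and monotonicity, PN = (p₁ − p₀) / p₁.
PN = (0.532 − 0.165) / 0.532 = 0.367 / 0.532 ≈ 0.6898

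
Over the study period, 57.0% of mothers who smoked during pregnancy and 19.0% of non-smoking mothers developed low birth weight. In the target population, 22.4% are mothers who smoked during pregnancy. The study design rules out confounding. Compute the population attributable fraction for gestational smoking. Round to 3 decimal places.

p₁ = 0.57, p₀ = 0.19.
Overall risk P(Y=1) = π·p₁ + (1−π)·p₀ = 0.224×0.57 + 0.776×0.19 = 0.27512.
Under exogeneity, PAF = [P(Y=1) − p₀] / P(Y=1).
PAF = (0.27512 − 0.19) / 0.27512 ≈ 0.3094

PAF ≈ 0.309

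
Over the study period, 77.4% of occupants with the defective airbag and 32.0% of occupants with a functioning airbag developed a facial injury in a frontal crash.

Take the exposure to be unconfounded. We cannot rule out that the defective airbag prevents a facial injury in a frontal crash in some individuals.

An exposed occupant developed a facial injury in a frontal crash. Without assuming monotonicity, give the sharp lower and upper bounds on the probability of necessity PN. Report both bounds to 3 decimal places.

0.587 ≤ PN ≤ 0.879

p₁ = 0.774, p₀ = 0.32.
Under exogeneity alone the bounds on PN are max{0,(p₁−p₀)/p₁} ≤ PN ≤ min{1,(1−p₀)/p₁}.
  lower = (p₁ − p₀)/p₁ = 0.454 / 0.774 ≈ 0.5866
  upper = min{1, (1 − p₀)/p₁} = 0.68 / 0.774 ≈ 0.8786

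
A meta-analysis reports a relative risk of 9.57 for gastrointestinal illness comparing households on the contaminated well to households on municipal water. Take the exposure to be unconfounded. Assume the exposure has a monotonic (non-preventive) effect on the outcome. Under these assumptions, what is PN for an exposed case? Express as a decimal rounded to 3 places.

PN ≈ 0.896

Under exogeneity and monotonicity, PN = (RR − 1) / RR = 1 − 1/RR.
PN = (9.57 − 1) / 9.57 = 8.57 / 9.57 ≈ 0.8955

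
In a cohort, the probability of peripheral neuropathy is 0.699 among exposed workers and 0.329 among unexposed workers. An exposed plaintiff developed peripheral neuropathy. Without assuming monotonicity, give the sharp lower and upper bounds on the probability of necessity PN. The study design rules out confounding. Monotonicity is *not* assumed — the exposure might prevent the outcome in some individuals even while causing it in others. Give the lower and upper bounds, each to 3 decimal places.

0.529 ≤ PN ≤ 0.960

Let p₁ = 0.699, p₀ = 0.329.
Under exogeneity alone the bounds on PN are max{0,(p₁−p₀)/p₁} ≤ PN ≤ min{1,(1−p₀)/p₁}.
  lower = (p₁ − p₀)/p₁ = 0.37 / 0.699 ≈ 0.5293
  upper = min{1, (1 − p₀)/p₁} = 0.671 / 0.699 ≈ 0.9599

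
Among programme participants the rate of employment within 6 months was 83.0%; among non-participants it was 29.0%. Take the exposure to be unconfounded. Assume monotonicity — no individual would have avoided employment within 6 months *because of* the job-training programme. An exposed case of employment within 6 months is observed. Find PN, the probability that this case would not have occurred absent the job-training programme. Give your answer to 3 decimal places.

PN ≈ 0.651

p₁ = 0.83, p₀ = 0.29.
Under exogeneity and monotonicity, PN = (p₁ − p₀) / p₁.
PN = (0.83 − 0.29) / 0.83 = 0.54 / 0.83 ≈ 0.6506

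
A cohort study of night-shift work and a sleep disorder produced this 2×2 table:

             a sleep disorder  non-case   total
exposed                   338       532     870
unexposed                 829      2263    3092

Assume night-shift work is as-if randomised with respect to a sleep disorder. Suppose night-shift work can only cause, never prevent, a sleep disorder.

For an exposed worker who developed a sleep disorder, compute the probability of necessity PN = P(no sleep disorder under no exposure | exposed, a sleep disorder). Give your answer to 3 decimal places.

p₁ = P(outcome | exposed) = 338/870 = 0.38851
p₀ = P(outcome | unexposed) = 829/3092 = 0.26811
Under exogeneity and monotonicity, PN = (p₁ − p₀) / p₁.
PN = (0.38851 − 0.26811) / 0.38851 = 0.12039 / 0.38851 ≈ 0.3099

PN ≈ 0.310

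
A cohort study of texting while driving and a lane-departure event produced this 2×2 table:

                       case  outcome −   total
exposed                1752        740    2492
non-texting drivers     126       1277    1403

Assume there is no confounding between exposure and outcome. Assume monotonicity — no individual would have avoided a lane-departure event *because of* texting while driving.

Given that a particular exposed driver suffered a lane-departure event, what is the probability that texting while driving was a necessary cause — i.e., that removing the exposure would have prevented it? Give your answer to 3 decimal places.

PN ≈ 0.872

p₁ = P(outcome | exposed) = 1752/2492 = 0.70305
p₀ = P(outcome | unexposed) = 126/1403 = 0.089808
Under exogeneity and monotonicity, PN = (p₁ − p₀)/p₁.
PN = (0.70305 − 0.089808) / 0.70305 ≈ 0.8723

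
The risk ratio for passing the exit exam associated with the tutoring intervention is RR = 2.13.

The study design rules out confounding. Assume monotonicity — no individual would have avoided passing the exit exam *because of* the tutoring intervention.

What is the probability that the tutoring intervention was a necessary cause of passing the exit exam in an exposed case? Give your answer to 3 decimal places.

PN ≈ 0.531

Under exogeneity and monotonicity, PN = (RR − 1) / RR = 1 − 1/RR.
PN = (2.13 − 1) / 2.13 = 1.13 / 2.13 ≈ 0.5305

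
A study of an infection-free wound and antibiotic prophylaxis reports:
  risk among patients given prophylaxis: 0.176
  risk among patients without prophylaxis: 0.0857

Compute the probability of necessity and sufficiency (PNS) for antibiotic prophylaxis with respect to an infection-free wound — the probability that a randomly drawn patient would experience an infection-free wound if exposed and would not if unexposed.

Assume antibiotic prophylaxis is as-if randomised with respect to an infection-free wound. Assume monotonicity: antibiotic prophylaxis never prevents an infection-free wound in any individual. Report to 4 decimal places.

PNS ≈ 0.0903

Let p₁ = 0.176, p₀ = 0.0857.
Under exogeneity and monotonicity, PNS = p₁ − p₀.
PNS = 0.176 − 0.0857 = 0.0903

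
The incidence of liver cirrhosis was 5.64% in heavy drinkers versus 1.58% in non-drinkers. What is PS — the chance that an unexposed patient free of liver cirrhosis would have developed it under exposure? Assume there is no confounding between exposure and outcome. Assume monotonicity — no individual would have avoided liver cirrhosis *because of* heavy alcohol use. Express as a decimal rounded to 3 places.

PS ≈ 0.041

p₁ = 0.0564, p₀ = 0.0158.
Under exogeneity and monotonicity, PS = (p₁ − p₀) / (1 − p₀).
PS = (0.0564 − 0.0158) / (1 − 0.0158) = 0.0406 / 0.9842 ≈ 0.0413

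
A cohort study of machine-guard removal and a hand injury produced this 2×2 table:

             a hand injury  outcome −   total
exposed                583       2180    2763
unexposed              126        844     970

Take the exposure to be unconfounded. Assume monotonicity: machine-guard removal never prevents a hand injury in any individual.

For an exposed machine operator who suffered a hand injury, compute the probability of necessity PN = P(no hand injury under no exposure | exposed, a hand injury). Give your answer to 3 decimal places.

p₁ = P(outcome | exposed) = 583/2763 = 0.211
p₀ = P(outcome | unexposed) = 126/970 = 0.1299
Under exogeneity and monotonicity, PN = (p₁ − p₀) / p₁.
PN = (0.211 − 0.1299) / 0.211 = 0.081106 / 0.211 ≈ 0.3844

PN ≈ 0.384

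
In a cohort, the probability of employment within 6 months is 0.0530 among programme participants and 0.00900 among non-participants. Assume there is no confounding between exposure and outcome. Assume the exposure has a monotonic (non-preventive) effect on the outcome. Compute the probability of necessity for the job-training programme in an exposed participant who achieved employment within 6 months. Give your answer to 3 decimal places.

PN ≈ 0.830

Let p₁ = 0.053, p₀ = 0.009.
Under exogeneity and monotonicity, PN = (p₁ − p₀) / p₁.
PN = (0.053 − 0.009) / 0.053 = 0.044 / 0.053 ≈ 0.8302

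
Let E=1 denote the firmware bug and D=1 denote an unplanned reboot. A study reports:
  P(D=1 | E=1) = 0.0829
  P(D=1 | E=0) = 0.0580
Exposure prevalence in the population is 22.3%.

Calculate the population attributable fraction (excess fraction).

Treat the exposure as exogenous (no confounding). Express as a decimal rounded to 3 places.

PAF ≈ 0.087

Let p₁ = 0.0829, p₀ = 0.058.
Overall risk P(Y=1) = π·p₁ + (1−π)·p₀ = 0.223×0.0829 + 0.777×0.058 = 0.063553.
Under exogeneity, PAF = [P(Y=1) − p₀] / P(Y=1).
PAF = (0.063553 − 0.058) / 0.063553 ≈ 0.0874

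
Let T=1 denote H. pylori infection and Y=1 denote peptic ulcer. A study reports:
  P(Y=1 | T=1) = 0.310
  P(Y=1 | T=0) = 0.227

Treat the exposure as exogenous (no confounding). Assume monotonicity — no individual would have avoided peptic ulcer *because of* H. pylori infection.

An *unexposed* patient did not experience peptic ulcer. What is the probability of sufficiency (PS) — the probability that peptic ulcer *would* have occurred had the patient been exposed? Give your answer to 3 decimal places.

Let p₁ = 0.31, p₀ = 0.227.
Under exogeneity and monotonicity, PS = (p₁ − p₀) / (1 − p₀).
PS = (0.31 − 0.227) / (1 − 0.227) = 0.083 / 0.773 ≈ 0.1074

PS ≈ 0.107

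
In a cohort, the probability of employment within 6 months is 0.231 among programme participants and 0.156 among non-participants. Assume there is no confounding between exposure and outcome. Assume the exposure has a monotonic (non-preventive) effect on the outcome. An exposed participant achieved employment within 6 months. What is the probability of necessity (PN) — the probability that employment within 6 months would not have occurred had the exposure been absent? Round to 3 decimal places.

Let p₁ = 0.231, p₀ = 0.156.
Under exogeneity and monotonicity, PN = (p₁ − p₀) / p₁.
PN = (0.231 − 0.156) / 0.231 = 0.075 / 0.231 ≈ 0.3247

PN ≈ 0.325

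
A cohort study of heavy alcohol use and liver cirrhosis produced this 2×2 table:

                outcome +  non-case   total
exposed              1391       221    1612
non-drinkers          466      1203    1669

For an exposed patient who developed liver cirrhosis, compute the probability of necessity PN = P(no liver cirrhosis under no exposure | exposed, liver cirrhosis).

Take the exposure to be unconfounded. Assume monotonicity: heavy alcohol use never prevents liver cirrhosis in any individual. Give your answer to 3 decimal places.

PN ≈ 0.676

p₁ = P(outcome | exposed) = 1391/1612 = 0.8629
p₀ = P(outcome | unexposed) = 466/1669 = 0.27921
Under exogeneity and monotonicity, PN = (p₁ − p₀)/p₁.
PN = (0.8629 − 0.27921) / 0.8629 ≈ 0.6764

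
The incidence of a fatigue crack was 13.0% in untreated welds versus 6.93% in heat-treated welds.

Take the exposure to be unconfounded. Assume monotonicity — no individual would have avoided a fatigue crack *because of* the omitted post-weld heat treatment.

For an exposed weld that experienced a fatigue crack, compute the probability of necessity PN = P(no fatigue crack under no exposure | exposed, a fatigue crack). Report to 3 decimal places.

PN ≈ 0.467

p₁ = 0.13, p₀ = 0.0693.
Under exogeneity and monotonicity, PN = (p₁ − p₀) / p₁.
PN = (0.13 − 0.0693) / 0.13 = 0.0607 / 0.13 ≈ 0.4669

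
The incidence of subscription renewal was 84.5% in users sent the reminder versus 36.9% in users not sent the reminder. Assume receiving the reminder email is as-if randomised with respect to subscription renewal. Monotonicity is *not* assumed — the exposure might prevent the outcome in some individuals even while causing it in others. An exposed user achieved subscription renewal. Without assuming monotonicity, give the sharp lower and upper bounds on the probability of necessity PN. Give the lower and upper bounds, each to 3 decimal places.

0.563 ≤ PN ≤ 0.747

p₁ = 0.845, p₀ = 0.369.
Under exogeneity alone the bounds on PN are max{0,(p₁−p₀)/p₁} ≤ PN ≤ min{1,(1−p₀)/p₁}.
  lower = (p₁ − p₀)/p₁ = 0.476 / 0.845 ≈ 0.5633
  upper = min{1, (1 − p₀)/p₁} = 0.631 / 0.845 ≈ 0.7467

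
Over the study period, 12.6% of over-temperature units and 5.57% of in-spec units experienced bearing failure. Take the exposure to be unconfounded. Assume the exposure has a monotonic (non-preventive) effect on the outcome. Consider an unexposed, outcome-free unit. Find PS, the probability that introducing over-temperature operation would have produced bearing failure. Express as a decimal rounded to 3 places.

p₁ = 0.126, p₀ = 0.0557.
Under exogeneity and monotonicity, PS = (p₁ − p₀) / (1 − p₀).
PS = (0.126 − 0.0557) / (1 − 0.0557) = 0.0703 / 0.9443 ≈ 0.0744

PS ≈ 0.074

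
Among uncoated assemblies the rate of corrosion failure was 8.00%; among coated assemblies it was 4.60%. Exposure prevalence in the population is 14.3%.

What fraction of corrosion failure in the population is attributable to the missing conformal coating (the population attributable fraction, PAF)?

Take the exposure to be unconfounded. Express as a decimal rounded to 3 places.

PAF ≈ 0.096

p₁ = 0.08, p₀ = 0.046.
Overall risk P(Y=1) = π·p₁ + (1−π)·p₀ = 0.143×0.08 + 0.857×0.046 = 0.050862.
Under exogeneity, PAF = [P(Y=1) − p₀] / P(Y=1).
PAF = (0.050862 − 0.046) / 0.050862 ≈ 0.0956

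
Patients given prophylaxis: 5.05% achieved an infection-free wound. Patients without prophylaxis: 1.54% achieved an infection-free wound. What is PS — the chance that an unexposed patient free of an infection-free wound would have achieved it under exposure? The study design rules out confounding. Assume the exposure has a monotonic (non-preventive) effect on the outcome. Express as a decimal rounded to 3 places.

p₁ = 0.0505, p₀ = 0.0154.
Under exogeneity and monotonicity, PS = (p₁ − p₀) / (1 − p₀).
PS = (0.0505 − 0.0154) / (1 − 0.0154) = 0.0351 / 0.9846 ≈ 0.0356

PS ≈ 0.036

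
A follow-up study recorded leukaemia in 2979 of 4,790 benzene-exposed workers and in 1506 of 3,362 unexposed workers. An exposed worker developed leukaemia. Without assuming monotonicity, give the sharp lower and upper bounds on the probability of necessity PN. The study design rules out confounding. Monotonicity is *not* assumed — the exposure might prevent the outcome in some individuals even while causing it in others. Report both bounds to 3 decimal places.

0.280 ≤ PN ≤ 0.888

p₁ = P(outcome | exposed) = 2979/4790 = 0.62192
p₀ = P(outcome | unexposed) = 1506/3362 = 0.44795
Under exogeneity alone the bounds on PN are max{0,(p₁−p₀)/p₁} ≤ PN ≤ min{1,(1−p₀)/p₁}.
  lower = (p₁ − p₀)/p₁ = 0.17397 / 0.62192 ≈ 0.2797
  upper = min{1, (1 − p₀)/p₁} = 0.55205 / 0.62192 ≈ 0.8877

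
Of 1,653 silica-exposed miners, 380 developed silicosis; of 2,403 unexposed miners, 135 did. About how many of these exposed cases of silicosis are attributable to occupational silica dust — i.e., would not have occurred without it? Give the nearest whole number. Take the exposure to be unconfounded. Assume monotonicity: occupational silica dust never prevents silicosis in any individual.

about 287 cases

p₁ = P(outcome | exposed) = 380/1653 = 0.22989
p₀ = P(outcome | unexposed) = 135/2403 = 0.05618
PN = (p₁ − p₀)/p₁ = (0.22989 − 0.05618) / 0.22989 ≈ 0.75562.
Attributable cases ≈ PN × (exposed cases) = 0.75562 × 380 ≈ 287.13.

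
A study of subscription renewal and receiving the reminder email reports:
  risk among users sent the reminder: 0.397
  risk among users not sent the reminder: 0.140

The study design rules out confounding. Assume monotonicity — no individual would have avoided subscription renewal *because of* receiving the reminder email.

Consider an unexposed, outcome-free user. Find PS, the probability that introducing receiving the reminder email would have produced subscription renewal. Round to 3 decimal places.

PS ≈ 0.299

Let p₁ = 0.397, p₀ = 0.14.
Under exogeneity and monotonicity, PS = (p₁ − p₀) / (1 − p₀).
PS = (0.397 − 0.14) / (1 − 0.14) = 0.257 / 0.86 ≈ 0.2988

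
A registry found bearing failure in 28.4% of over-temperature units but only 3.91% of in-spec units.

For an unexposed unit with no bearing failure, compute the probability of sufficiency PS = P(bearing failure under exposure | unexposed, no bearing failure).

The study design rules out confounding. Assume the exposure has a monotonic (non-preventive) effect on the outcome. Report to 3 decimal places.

PS ≈ 0.255

p₁ = 0.284, p₀ = 0.0391.
Under exogeneity and monotonicity, PS = (p₁ − p₀) / (1 − p₀).
PS = (0.284 − 0.0391) / (1 − 0.0391) = 0.2449 / 0.9609 ≈ 0.2549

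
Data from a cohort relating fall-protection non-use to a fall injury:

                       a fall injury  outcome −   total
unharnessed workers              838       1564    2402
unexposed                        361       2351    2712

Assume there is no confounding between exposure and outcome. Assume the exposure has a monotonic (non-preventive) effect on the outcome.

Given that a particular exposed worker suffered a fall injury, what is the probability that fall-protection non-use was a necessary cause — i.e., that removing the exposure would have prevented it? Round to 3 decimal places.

p₁ = P(outcome | exposed) = 838/2402 = 0.34888
p₀ = P(outcome | unexposed) = 361/2712 = 0.13311
Under exogeneity and monotonicity, PN = (p₁ − p₀) / p₁.
PN = (0.34888 − 0.13311) / 0.34888 = 0.21576 / 0.34888 ≈ 0.6185

PN ≈ 0.618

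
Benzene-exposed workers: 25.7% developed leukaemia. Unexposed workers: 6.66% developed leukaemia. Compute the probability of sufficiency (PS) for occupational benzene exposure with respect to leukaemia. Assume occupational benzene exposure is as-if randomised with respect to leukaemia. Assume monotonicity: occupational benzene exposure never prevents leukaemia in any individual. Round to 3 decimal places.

p₁ = 0.257, p₀ = 0.0666.
Under exogeneity and monotonicity, PS = (p₁ − p₀) / (1 − p₀).
PS = (0.257 − 0.0666) / (1 − 0.0666) = 0.1904 / 0.9334 ≈ 0.2040

PS ≈ 0.204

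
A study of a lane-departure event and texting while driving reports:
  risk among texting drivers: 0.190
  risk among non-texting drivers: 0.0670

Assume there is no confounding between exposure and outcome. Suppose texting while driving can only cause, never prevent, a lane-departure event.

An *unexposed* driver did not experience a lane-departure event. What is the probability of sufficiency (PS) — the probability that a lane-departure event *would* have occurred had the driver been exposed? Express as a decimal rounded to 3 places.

PS ≈ 0.132

Let p₁ = 0.19, p₀ = 0.067.
Under exogeneity and monotonicity, PS = (p₁ − p₀) / (1 − p₀).
PS = (0.19 − 0.067) / (1 − 0.067) = 0.123 / 0.933 ≈ 0.1318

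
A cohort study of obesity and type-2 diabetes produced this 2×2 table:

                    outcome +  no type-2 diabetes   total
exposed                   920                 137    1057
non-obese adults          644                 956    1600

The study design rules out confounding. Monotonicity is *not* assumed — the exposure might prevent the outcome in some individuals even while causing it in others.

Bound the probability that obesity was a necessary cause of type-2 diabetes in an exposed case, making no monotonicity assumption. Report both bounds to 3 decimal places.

p₁ = P(outcome | exposed) = 920/1057 = 0.87039
p₀ = P(outcome | unexposed) = 644/1600 = 0.4025
Under exogeneity alone the bounds on PN are max{0,(p₁−p₀)/p₁} ≤ PN ≤ min{1,(1−p₀)/p₁}.
  lower = (p₁ − p₀)/p₁ = 0.46789 / 0.87039 ≈ 0.5376
  upper = min{1, (1 − p₀)/p₁} = 0.5975 / 0.87039 ≈ 0.6865

0.538 ≤ PN ≤ 0.686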